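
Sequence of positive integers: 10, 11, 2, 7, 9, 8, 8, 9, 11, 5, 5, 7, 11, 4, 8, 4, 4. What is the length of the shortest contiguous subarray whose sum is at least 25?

add 10: running sum 10 < 25
add 11: running sum 21 < 25
add 2: running sum 23 < 25
end 3: [10, 11, 2, 7] sum 30, len 4
end 4: [11, 2, 7, 9] sum 29, len 4
end 5: [2, 7, 9, 8] sum 26, len 4
end 6: [9, 8, 8] sum 25, len 3
end 7: [8, 8, 9] sum 25, len 3
end 8: [8, 9, 11] sum 28, len 3
end 9: [9, 11, 5] sum 25, len 3
end 10: [9, 11, 5, 5] sum 30, len 4
end 11: [11, 5, 5, 7] sum 28, len 4
end 12: [5, 5, 7, 11] sum 28, len 4
end 13: [5, 7, 11, 4] sum 27, len 4
end 14: [7, 11, 4, 8] sum 30, len 4
end 15: [11, 4, 8, 4] sum 27, len 4
end 16: [11, 4, 8, 4, 4] sum 31, len 5
Shortest qualifying length: 3.

3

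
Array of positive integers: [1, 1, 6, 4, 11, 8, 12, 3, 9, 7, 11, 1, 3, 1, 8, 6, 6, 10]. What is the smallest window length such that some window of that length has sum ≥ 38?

add 1: running sum 1 < 38
add 1: running sum 2 < 38
add 6: running sum 8 < 38
add 4: running sum 12 < 38
add 11: running sum 23 < 38
add 8: running sum 31 < 38
add 12: shortest ending here [6, 4, 11, 8, 12] sum 41, len 5
add 3: shortest ending here [4, 11, 8, 12, 3] sum 38, len 5
add 9: shortest ending here [11, 8, 12, 3, 9] sum 43, len 5
add 7: shortest ending here [8, 12, 3, 9, 7] sum 39, len 5
add 11: shortest ending here [12, 3, 9, 7, 11] sum 42, len 5
add 1: shortest ending here [12, 3, 9, 7, 11, 1] sum 43, len 6
add 3: shortest ending here [12, 3, 9, 7, 11, 1, 3] sum 46, len 7
add 1: shortest ending here [12, 3, 9, 7, 11, 1, 3, 1] sum 47, len 8
add 8: shortest ending here [9, 7, 11, 1, 3, 1, 8] sum 40, len 7
add 6: shortest ending here [9, 7, 11, 1, 3, 1, 8, 6] sum 46, len 8
add 6: shortest ending here [7, 11, 1, 3, 1, 8, 6, 6] sum 43, len 8
add 10: shortest ending here [11, 1, 3, 1, 8, 6, 6, 10] sum 46, len 8
Shortest qualifying length: 5.

5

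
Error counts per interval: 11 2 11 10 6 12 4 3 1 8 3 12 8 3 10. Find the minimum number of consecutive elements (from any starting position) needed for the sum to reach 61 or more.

10

add 11: running sum 11 < 61
add 2: running sum 13 < 61
add 11: running sum 24 < 61
add 10: running sum 34 < 61
add 6: running sum 40 < 61
add 12: running sum 52 < 61
add 4: running sum 56 < 61
add 3: running sum 59 < 61
add 1: running sum 60 < 61
add 8: shortest ending here [11, 2, 11, 10, 6, 12, 4, 3, 1, 8] sum 68, len 10
add 3: shortest ending here [11, 2, 11, 10, 6, 12, 4, 3, 1, 8, 3] sum 71, len 11
add 12: shortest ending here [11, 10, 6, 12, 4, 3, 1, 8, 3, 12] sum 70, len 10
add 8: shortest ending here [10, 6, 12, 4, 3, 1, 8, 3, 12, 8] sum 67, len 10
add 3: shortest ending here [10, 6, 12, 4, 3, 1, 8, 3, 12, 8, 3] sum 70, len 11
add 10: shortest ending here [12, 4, 3, 1, 8, 3, 12, 8, 3, 10] sum 64, len 10
Shortest qualifying length: 10.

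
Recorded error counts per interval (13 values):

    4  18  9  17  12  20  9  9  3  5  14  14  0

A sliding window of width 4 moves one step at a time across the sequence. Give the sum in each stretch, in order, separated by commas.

4 18 9 17 → sum 48
18 9 17 12 → sum 56
9 17 12 20 → sum 58
17 12 20 9 → sum 58
12 20 9 9 → sum 50
20 9 9 3 → sum 41
9 9 3 5 → sum 26
9 3 5 14 → sum 31
3 5 14 14 → sum 36
5 14 14 0 → sum 33

48, 56, 58, 58, 50, 41, 26, 31, 36, 33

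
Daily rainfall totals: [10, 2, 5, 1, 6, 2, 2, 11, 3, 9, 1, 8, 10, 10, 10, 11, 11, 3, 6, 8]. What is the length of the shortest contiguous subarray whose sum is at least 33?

4

Extend right; whenever the sum reaches 33, record the length and shrink from the left:
add 10: running sum 10 < 33
add 2: running sum 12 < 33
add 5: running sum 17 < 33
add 1: running sum 18 < 33
add 6: running sum 24 < 33
add 2: running sum 26 < 33
add 2: running sum 28 < 33
end 7: [10, 2, 5, 1, 6, 2, 2, 11] sum 39, len 8
end 8: [10, 2, 5, 1, 6, 2, 2, 11, 3] sum 42, len 9
end 9: [6, 2, 2, 11, 3, 9] sum 33, len 6
end 10: [6, 2, 2, 11, 3, 9, 1] sum 34, len 7
end 11: [2, 11, 3, 9, 1, 8] sum 34, len 6
end 12: [11, 3, 9, 1, 8, 10] sum 42, len 6
end 13: [9, 1, 8, 10, 10] sum 38, len 5
end 14: [8, 10, 10, 10] sum 38, len 4
end 15: [10, 10, 10, 11] sum 41, len 4
end 16: [10, 10, 11, 11] sum 42, len 4
end 17: [10, 11, 11, 3] sum 35, len 4
end 18: [10, 11, 11, 3, 6] sum 41, len 5
end 19: [11, 11, 3, 6, 8] sum 39, len 5
Shortest qualifying length: 4.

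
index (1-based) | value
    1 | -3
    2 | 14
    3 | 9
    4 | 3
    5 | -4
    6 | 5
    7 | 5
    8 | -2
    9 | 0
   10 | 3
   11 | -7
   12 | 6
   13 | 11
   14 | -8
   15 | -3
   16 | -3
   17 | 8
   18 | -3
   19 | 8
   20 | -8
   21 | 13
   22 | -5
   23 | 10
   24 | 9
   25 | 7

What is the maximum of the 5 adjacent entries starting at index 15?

8

Elements at indices 15..19: -3, -3, 8, -3, 8
max(-3, -3, 8, -3, 8) = 8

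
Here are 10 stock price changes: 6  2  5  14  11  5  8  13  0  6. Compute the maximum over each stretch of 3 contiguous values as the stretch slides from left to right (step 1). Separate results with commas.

6, 14, 14, 14, 11, 13, 13, 13

Sliding a size-3 window across the 10 values:
6 2 5 → max 6
2 5 14 → max 14
5 14 11 → max 14
14 11 5 → max 14
11 5 8 → max 11
5 8 13 → max 13
8 13 0 → max 13
13 0 6 → max 13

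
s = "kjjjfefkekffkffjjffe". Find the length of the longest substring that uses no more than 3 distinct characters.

[k] 1 distinct, len 1
[k, j] 2 distinct, len 2
[k, j, j] 2 distinct, len 3
[k, j, j, j] 2 distinct, len 4
[k, j, j, j, f] 3 distinct, len 5
[j, j, j, f, e] 3 distinct, len 5
[j, j, j, f, e, f] 3 distinct, len 6
[f, e, f, k] 3 distinct, len 4
[f, e, f, k, e] 3 distinct, len 5
[f, e, f, k, e, k] 3 distinct, len 6
[f, e, f, k, e, k, f] 3 distinct, len 7
[f, e, f, k, e, k, f, f] 3 distinct, len 8
[f, e, f, k, e, k, f, f, k] 3 distinct, len 9
[f, e, f, k, e, k, f, f, k, f] 3 distinct, len 10
[f, e, f, k, e, k, f, f, k, f, f] 3 distinct, len 11
[k, f, f, k, f, f, j] 3 distinct, len 7
[k, f, f, k, f, f, j, j] 3 distinct, len 8
[k, f, f, k, f, f, j, j, f] 3 distinct, len 9
[k, f, f, k, f, f, j, j, f, f] 3 distinct, len 10
[f, f, j, j, f, f, e] 3 distinct, len 7
Longest length with ≤3 distinct: 11.

11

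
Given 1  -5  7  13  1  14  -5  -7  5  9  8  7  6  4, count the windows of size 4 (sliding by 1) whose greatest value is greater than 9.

(1, -5, 7, 13) → max 13  > 9 ✓
(-5, 7, 13, 1) → max 13  > 9 ✓
(7, 13, 1, 14) → max 14  > 9 ✓
(13, 1, 14, -5) → max 14  > 9 ✓
(1, 14, -5, -7) → max 14  > 9 ✓
(14, -5, -7, 5) → max 14  > 9 ✓
(-5, -7, 5, 9) → max 9
(-7, 5, 9, 8) → max 9
(5, 9, 8, 7) → max 9
(9, 8, 7, 6) → max 9
(8, 7, 6, 4) → max 8
6 windows satisfy the condition.

6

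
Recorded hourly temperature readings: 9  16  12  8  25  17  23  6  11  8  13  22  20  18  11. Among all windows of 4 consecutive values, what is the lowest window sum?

9 16 12 8 → sum 45
16 12 8 25 → sum 61
12 8 25 17 → sum 62
8 25 17 23 → sum 73
25 17 23 6 → sum 71
17 23 6 11 → sum 57
23 6 11 8 → sum 48
6 11 8 13 → sum 38
11 8 13 22 → sum 54
8 13 22 20 → sum 63
13 22 20 18 → sum 73
22 20 18 11 → sum 71
Lowest of these is 38.

38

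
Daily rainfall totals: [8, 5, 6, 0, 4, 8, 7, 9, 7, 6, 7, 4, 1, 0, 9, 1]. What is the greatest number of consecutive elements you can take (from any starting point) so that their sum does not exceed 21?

Extend to the right; shrink from the left whenever the sum exceeds 21:
→ 8: sum 8, len 1
→ 5: sum 13, len 2
→ 6: sum 19, len 3
→ 0: sum 19, len 4
→ 4 (dropped 8): sum 15, len 4
→ 8 (dropped 5): sum 18, len 4
→ 7 (dropped 6): sum 19, len 4
→ 9 (dropped 0, 4, 8): sum 16, len 2
→ 7 (dropped 7): sum 16, len 2
→ 6 (dropped 9): sum 13, len 2
→ 7: sum 20, len 3
→ 4 (dropped 7): sum 17, len 3
→ 1: sum 18, len 4
→ 0: sum 18, len 5
→ 9 (dropped 6): sum 21, len 5
→ 1 (dropped 7): sum 15, len 5
Longest length seen: 5.

5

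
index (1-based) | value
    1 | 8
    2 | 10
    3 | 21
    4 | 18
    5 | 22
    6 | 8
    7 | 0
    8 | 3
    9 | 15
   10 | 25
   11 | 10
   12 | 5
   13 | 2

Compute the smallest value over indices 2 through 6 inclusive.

8

Elements at indices 2..6: 10, 21, 18, 22, 8
min(10, 21, 18, 22, 8) = 8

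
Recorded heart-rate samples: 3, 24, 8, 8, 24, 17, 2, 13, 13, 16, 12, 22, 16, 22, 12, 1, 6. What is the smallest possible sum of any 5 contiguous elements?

56

[3, 24, 8, 8, 24] → sum 67
[24, 8, 8, 24, 17] → sum 81
[8, 8, 24, 17, 2] → sum 59
[8, 24, 17, 2, 13] → sum 64
[24, 17, 2, 13, 13] → sum 69
[17, 2, 13, 13, 16] → sum 61
[2, 13, 13, 16, 12] → sum 56
[13, 13, 16, 12, 22] → sum 76
[13, 16, 12, 22, 16] → sum 79
[16, 12, 22, 16, 22] → sum 88
[12, 22, 16, 22, 12] → sum 84
[22, 16, 22, 12, 1] → sum 73
[16, 22, 12, 1, 6] → sum 57
Smallest of these is 56.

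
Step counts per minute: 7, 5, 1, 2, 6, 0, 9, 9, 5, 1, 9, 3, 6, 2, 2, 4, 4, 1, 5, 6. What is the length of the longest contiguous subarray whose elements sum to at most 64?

→ 7: sum 7, len 1
→ 5: sum 12, len 2
→ 1: sum 13, len 3
→ 2: sum 15, len 4
→ 6: sum 21, len 5
→ 0: sum 21, len 6
→ 9: sum 30, len 7
→ 9: sum 39, len 8
→ 5: sum 44, len 9
→ 1: sum 45, len 10
→ 9: sum 54, len 11
→ 3: sum 57, len 12
→ 6: sum 63, len 13
→ 2 (dropped 7): sum 58, len 13
→ 2: sum 60, len 14
→ 4: sum 64, len 15
→ 4 (dropped 5): sum 63, len 15
→ 1: sum 64, len 16
→ 5 (dropped 1, 2, 6): sum 60, len 14
→ 6 (dropped 0, 9): sum 57, len 13
Longest length seen: 16.

16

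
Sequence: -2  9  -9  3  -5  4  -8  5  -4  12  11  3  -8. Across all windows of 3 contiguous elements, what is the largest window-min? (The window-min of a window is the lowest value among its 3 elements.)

3

-2 9 -9 → min -9
9 -9 3 → min -9
-9 3 -5 → min -9
3 -5 4 → min -5
-5 4 -8 → min -8
4 -8 5 → min -8
-8 5 -4 → min -8
5 -4 12 → min -4
-4 12 11 → min -4
12 11 3 → min 3
11 3 -8 → min -8
Largest of these is 3.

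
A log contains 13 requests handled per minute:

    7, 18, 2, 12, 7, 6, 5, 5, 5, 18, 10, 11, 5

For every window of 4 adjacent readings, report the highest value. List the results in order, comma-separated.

(7, 18, 2, 12) → max 18
(18, 2, 12, 7) → max 18
(2, 12, 7, 6) → max 12
(12, 7, 6, 5) → max 12
(7, 6, 5, 5) → max 7
(6, 5, 5, 5) → max 6
(5, 5, 5, 18) → max 18
(5, 5, 18, 10) → max 18
(5, 18, 10, 11) → max 18
(18, 10, 11, 5) → max 18

18, 18, 12, 12, 7, 6, 18, 18, 18, 18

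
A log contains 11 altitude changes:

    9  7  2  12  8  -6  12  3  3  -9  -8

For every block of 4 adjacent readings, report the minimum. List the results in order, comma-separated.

(9, 7, 2, 12) → min 2
(7, 2, 12, 8) → min 2
(2, 12, 8, -6) → min -6
(12, 8, -6, 12) → min -6
(8, -6, 12, 3) → min -6
(-6, 12, 3, 3) → min -6
(12, 3, 3, -9) → min -9
(3, 3, -9, -8) → min -9

2, 2, -6, -6, -6, -6, -9, -9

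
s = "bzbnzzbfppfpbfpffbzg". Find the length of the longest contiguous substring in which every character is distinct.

4

[b] len 1
[b, z] len 2
[z, b] len 2
[z, b, n] len 3
[b, n, z] len 3
[z] len 1
[z, b] len 2
[z, b, f] len 3
[z, b, f, p] len 4
[p] len 1
[p, f] len 2
[f, p] len 2
[f, p, b] len 3
[p, b, f] len 3
[b, f, p] len 3
[p, f] len 2
[f] len 1
[f, b] len 2
[f, b, z] len 3
[f, b, z, g] len 4
Longest all-distinct length: 4.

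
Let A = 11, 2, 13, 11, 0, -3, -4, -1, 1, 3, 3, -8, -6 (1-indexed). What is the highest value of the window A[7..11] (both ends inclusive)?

3

Elements at indices 7..11: -4, -1, 1, 3, 3
max(-4, -1, 1, 3, 3) = 3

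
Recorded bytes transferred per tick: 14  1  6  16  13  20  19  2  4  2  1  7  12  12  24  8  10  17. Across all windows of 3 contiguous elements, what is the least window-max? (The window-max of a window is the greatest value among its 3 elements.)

4

Each size-3 window and its max:
[14, 1, 6] → max 14
[1, 6, 16] → max 16
[6, 16, 13] → max 16
[16, 13, 20] → max 20
[13, 20, 19] → max 20
[20, 19, 2] → max 20
[19, 2, 4] → max 19
[2, 4, 2] → max 4
[4, 2, 1] → max 4
[2, 1, 7] → max 7
[1, 7, 12] → max 12
[7, 12, 12] → max 12
[12, 12, 24] → max 24
[12, 24, 8] → max 24
[24, 8, 10] → max 24
[8, 10, 17] → max 17
Least of these is 4.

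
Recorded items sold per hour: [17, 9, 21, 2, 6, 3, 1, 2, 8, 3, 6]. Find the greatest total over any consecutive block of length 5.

(17, 9, 21, 2, 6) → sum 55
(9, 21, 2, 6, 3) → sum 41
(21, 2, 6, 3, 1) → sum 33
(2, 6, 3, 1, 2) → sum 14
(6, 3, 1, 2, 8) → sum 20
(3, 1, 2, 8, 3) → sum 17
(1, 2, 8, 3, 6) → sum 20
Greatest of these is 55.

55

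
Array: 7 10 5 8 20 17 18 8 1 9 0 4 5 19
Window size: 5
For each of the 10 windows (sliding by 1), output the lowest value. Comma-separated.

(7, 10, 5, 8, 20) → min 5
(10, 5, 8, 20, 17) → min 5
(5, 8, 20, 17, 18) → min 5
(8, 20, 17, 18, 8) → min 8
(20, 17, 18, 8, 1) → min 1
(17, 18, 8, 1, 9) → min 1
(18, 8, 1, 9, 0) → min 0
(8, 1, 9, 0, 4) → min 0
(1, 9, 0, 4, 5) → min 0
(9, 0, 4, 5, 19) → min 0

5, 5, 5, 8, 1, 1, 0, 0, 0, 0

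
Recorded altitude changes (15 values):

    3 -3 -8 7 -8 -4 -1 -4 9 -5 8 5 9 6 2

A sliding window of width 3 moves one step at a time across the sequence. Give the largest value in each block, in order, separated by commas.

Sliding a size-3 window across the 15 values:
(3, -3, -8) → max 3
(-3, -8, 7) → max 7
(-8, 7, -8) → max 7
(7, -8, -4) → max 7
(-8, -4, -1) → max -1
(-4, -1, -4) → max -1
(-1, -4, 9) → max 9
(-4, 9, -5) → max 9
(9, -5, 8) → max 9
(-5, 8, 5) → max 8
(8, 5, 9) → max 9
(5, 9, 6) → max 9
(9, 6, 2) → max 9

3, 7, 7, 7, -1, -1, 9, 9, 9, 8, 9, 9, 9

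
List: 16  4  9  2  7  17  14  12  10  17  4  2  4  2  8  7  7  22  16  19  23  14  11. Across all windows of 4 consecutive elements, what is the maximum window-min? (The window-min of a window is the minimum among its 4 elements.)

16

Each size-4 window and its min:
(16, 4, 9, 2) → min 2
(4, 9, 2, 7) → min 2
(9, 2, 7, 17) → min 2
(2, 7, 17, 14) → min 2
(7, 17, 14, 12) → min 7
(17, 14, 12, 10) → min 10
(14, 12, 10, 17) → min 10
(12, 10, 17, 4) → min 4
(10, 17, 4, 2) → min 2
(17, 4, 2, 4) → min 2
(4, 2, 4, 2) → min 2
(2, 4, 2, 8) → min 2
(4, 2, 8, 7) → min 2
(2, 8, 7, 7) → min 2
(8, 7, 7, 22) → min 7
(7, 7, 22, 16) → min 7
(7, 22, 16, 19) → min 7
(22, 16, 19, 23) → min 16
(16, 19, 23, 14) → min 14
(19, 23, 14, 11) → min 11
Maximum of these is 16.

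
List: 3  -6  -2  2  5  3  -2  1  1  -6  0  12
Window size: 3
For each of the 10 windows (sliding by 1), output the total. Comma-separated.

(3, -6, -2) → sum -5
(-6, -2, 2) → sum -6
(-2, 2, 5) → sum 5
(2, 5, 3) → sum 10
(5, 3, -2) → sum 6
(3, -2, 1) → sum 2
(-2, 1, 1) → sum 0
(1, 1, -6) → sum -4
(1, -6, 0) → sum -5
(-6, 0, 12) → sum 6

-5, -6, 5, 10, 6, 2, 0, -4, -5, 6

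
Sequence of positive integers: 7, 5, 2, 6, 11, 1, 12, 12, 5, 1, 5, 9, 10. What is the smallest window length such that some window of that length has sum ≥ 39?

Extend right; whenever the sum reaches 39, record the length and shrink from the left:
add 7: running sum 7 < 39
add 5: running sum 12 < 39
add 2: running sum 14 < 39
add 6: running sum 20 < 39
add 11: running sum 31 < 39
add 1: running sum 32 < 39
end 6: [7, 5, 2, 6, 11, 1, 12] sum 44, len 7
end 7: [6, 11, 1, 12, 12] sum 42, len 5
end 8: [11, 1, 12, 12, 5] sum 41, len 5
end 9: [11, 1, 12, 12, 5, 1] sum 42, len 6
end 10: [11, 1, 12, 12, 5, 1, 5] sum 47, len 7
end 11: [12, 12, 5, 1, 5, 9] sum 44, len 6
end 12: [12, 5, 1, 5, 9, 10] sum 42, len 6
Shortest qualifying length: 5.

5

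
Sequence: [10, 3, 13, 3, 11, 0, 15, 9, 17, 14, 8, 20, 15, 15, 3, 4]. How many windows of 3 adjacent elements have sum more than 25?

10

10 3 13 → sum 26  > 25 ✓
3 13 3 → sum 19
13 3 11 → sum 27  > 25 ✓
3 11 0 → sum 14
11 0 15 → sum 26  > 25 ✓
0 15 9 → sum 24
15 9 17 → sum 41  > 25 ✓
9 17 14 → sum 40  > 25 ✓
17 14 8 → sum 39  > 25 ✓
14 8 20 → sum 42  > 25 ✓
8 20 15 → sum 43  > 25 ✓
20 15 15 → sum 50  > 25 ✓
15 15 3 → sum 33  > 25 ✓
15 3 4 → sum 22
10 windows satisfy the condition.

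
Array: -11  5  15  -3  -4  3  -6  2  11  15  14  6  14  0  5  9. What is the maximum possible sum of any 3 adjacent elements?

40

[-11, 5, 15] → sum 9
[5, 15, -3] → sum 17
[15, -3, -4] → sum 8
[-3, -4, 3] → sum -4
[-4, 3, -6] → sum -7
[3, -6, 2] → sum -1
[-6, 2, 11] → sum 7
[2, 11, 15] → sum 28
[11, 15, 14] → sum 40
[15, 14, 6] → sum 35
[14, 6, 14] → sum 34
[6, 14, 0] → sum 20
[14, 0, 5] → sum 19
[0, 5, 9] → sum 14
Maximum of these is 40.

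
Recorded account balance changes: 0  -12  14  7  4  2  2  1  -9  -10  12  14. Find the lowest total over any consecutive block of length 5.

-14

Window sums for each of the 8 positions:
0 -12 14 7 4 → sum 13
-12 14 7 4 2 → sum 15
14 7 4 2 2 → sum 29
7 4 2 2 1 → sum 16
4 2 2 1 -9 → sum 0
2 2 1 -9 -10 → sum -14
2 1 -9 -10 12 → sum -4
1 -9 -10 12 14 → sum 8
Lowest of these is -14.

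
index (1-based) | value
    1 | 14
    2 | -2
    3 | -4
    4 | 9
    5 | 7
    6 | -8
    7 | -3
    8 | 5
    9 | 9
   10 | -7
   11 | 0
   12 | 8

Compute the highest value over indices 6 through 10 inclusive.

Elements at indices 6..10: -8, -3, 5, 9, -7
max(-8, -3, 5, 9, -7) = 9

9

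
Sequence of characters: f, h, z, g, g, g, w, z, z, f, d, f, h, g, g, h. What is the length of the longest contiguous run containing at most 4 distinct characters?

Extend right; when distinct count exceeds 4, shrink from the left:
add f: window [f] (1 distinct), len 1
add h: window [f, h] (2 distinct), len 2
add z: window [f, h, z] (3 distinct), len 3
add g: window [f, h, z, g] (4 distinct), len 4
add g: window [f, h, z, g, g] (4 distinct), len 5
add g: window [f, h, z, g, g, g] (4 distinct), len 6
add w: window [h, z, g, g, g, w] (4 distinct), len 6
add z: window [h, z, g, g, g, w, z] (4 distinct), len 7
add z: window [h, z, g, g, g, w, z, z] (4 distinct), len 8
add f: window [z, g, g, g, w, z, z, f] (4 distinct), len 8
add d: window [w, z, z, f, d] (4 distinct), len 5
add f: window [w, z, z, f, d, f] (4 distinct), len 6
add h: window [z, z, f, d, f, h] (4 distinct), len 6
add g: window [f, d, f, h, g] (4 distinct), len 5
add g: window [f, d, f, h, g, g] (4 distinct), len 6
add h: window [f, d, f, h, g, g, h] (4 distinct), len 7
Longest length with ≤4 distinct: 8.

8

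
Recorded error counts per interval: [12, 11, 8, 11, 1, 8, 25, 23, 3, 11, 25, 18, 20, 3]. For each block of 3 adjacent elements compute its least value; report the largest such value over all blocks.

18

12 11 8 → min 8
11 8 11 → min 8
8 11 1 → min 1
11 1 8 → min 1
1 8 25 → min 1
8 25 23 → min 8
25 23 3 → min 3
23 3 11 → min 3
3 11 25 → min 3
11 25 18 → min 11
25 18 20 → min 18
18 20 3 → min 3
Largest of these is 18.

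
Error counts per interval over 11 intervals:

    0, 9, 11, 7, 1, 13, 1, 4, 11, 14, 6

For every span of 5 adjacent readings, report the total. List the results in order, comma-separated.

Sliding a size-5 window across the 11 values:
(0, 9, 11, 7, 1) → sum 28
(9, 11, 7, 1, 13) → sum 41
(11, 7, 1, 13, 1) → sum 33
(7, 1, 13, 1, 4) → sum 26
(1, 13, 1, 4, 11) → sum 30
(13, 1, 4, 11, 14) → sum 43
(1, 4, 11, 14, 6) → sum 36

28, 41, 33, 26, 30, 43, 36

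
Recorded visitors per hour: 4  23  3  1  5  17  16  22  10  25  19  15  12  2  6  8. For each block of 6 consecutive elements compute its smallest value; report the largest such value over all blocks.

4 23 3 1 5 17 → min 1
23 3 1 5 17 16 → min 1
3 1 5 17 16 22 → min 1
1 5 17 16 22 10 → min 1
5 17 16 22 10 25 → min 5
17 16 22 10 25 19 → min 10
16 22 10 25 19 15 → min 10
22 10 25 19 15 12 → min 10
10 25 19 15 12 2 → min 2
25 19 15 12 2 6 → min 2
19 15 12 2 6 8 → min 2
Largest of these is 10.

10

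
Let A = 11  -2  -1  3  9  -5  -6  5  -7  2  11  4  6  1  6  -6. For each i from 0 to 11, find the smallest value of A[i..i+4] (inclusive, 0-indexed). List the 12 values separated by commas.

-2, -5, -6, -6, -7, -7, -7, -7, -7, 1, 1, -6

Sliding a size-5 window across the 16 values:
11 -2 -1 3 9 → min -2
-2 -1 3 9 -5 → min -5
-1 3 9 -5 -6 → min -6
3 9 -5 -6 5 → min -6
9 -5 -6 5 -7 → min -7
-5 -6 5 -7 2 → min -7
-6 5 -7 2 11 → min -7
5 -7 2 11 4 → min -7
-7 2 11 4 6 → min -7
2 11 4 6 1 → min 1
11 4 6 1 6 → min 1
4 6 1 6 -6 → min -6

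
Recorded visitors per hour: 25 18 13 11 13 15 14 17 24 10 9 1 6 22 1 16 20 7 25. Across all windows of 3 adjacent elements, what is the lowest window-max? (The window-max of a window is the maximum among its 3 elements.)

9

[25, 18, 13] → max 25
[18, 13, 11] → max 18
[13, 11, 13] → max 13
[11, 13, 15] → max 15
[13, 15, 14] → max 15
[15, 14, 17] → max 17
[14, 17, 24] → max 24
[17, 24, 10] → max 24
[24, 10, 9] → max 24
[10, 9, 1] → max 10
[9, 1, 6] → max 9
[1, 6, 22] → max 22
[6, 22, 1] → max 22
[22, 1, 16] → max 22
[1, 16, 20] → max 20
[16, 20, 7] → max 20
[20, 7, 25] → max 25
Lowest of these is 9.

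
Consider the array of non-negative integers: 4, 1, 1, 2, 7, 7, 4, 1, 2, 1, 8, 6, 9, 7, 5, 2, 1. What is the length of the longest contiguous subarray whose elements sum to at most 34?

Extend to the right; shrink from the left whenever the sum exceeds 34:
[4] sum 4 len 1
[4, 1] sum 5 len 2
[4, 1, 1] sum 6 len 3
[4, 1, 1, 2] sum 8 len 4
[4, 1, 1, 2, 7] sum 15 len 5
[4, 1, 1, 2, 7, 7] sum 22 len 6
[4, 1, 1, 2, 7, 7, 4] sum 26 len 7
[4, 1, 1, 2, 7, 7, 4, 1] sum 27 len 8
[4, 1, 1, 2, 7, 7, 4, 1, 2] sum 29 len 9
[4, 1, 1, 2, 7, 7, 4, 1, 2, 1] sum 30 len 10
[1, 1, 2, 7, 7, 4, 1, 2, 1, 8] sum 34 len 10
[7, 4, 1, 2, 1, 8, 6] sum 29 len 7
[4, 1, 2, 1, 8, 6, 9] sum 31 len 7
[1, 2, 1, 8, 6, 9, 7] sum 34 len 7
[6, 9, 7, 5] sum 27 len 4
[6, 9, 7, 5, 2] sum 29 len 5
[6, 9, 7, 5, 2, 1] sum 30 len 6
Longest length seen: 10.

10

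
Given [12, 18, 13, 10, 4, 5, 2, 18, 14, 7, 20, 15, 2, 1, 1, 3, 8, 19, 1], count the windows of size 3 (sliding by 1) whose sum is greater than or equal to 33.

7

[12, 18, 13] → sum 43  ≥ 33 ✓
[18, 13, 10] → sum 41  ≥ 33 ✓
[13, 10, 4] → sum 27
[10, 4, 5] → sum 19
[4, 5, 2] → sum 11
[5, 2, 18] → sum 25
[2, 18, 14] → sum 34  ≥ 33 ✓
[18, 14, 7] → sum 39  ≥ 33 ✓
[14, 7, 20] → sum 41  ≥ 33 ✓
[7, 20, 15] → sum 42  ≥ 33 ✓
[20, 15, 2] → sum 37  ≥ 33 ✓
[15, 2, 1] → sum 18
[2, 1, 1] → sum 4
[1, 1, 3] → sum 5
[1, 3, 8] → sum 12
[3, 8, 19] → sum 30
[8, 19, 1] → sum 28
7 windows satisfy the condition.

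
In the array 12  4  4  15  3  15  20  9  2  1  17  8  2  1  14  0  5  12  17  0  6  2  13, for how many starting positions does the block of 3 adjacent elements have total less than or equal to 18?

6

12 4 4 → sum 20
4 4 15 → sum 23
4 15 3 → sum 22
15 3 15 → sum 33
3 15 20 → sum 38
15 20 9 → sum 44
20 9 2 → sum 31
9 2 1 → sum 12  ≤ 18 ✓
2 1 17 → sum 20
1 17 8 → sum 26
17 8 2 → sum 27
8 2 1 → sum 11  ≤ 18 ✓
2 1 14 → sum 17  ≤ 18 ✓
1 14 0 → sum 15  ≤ 18 ✓
14 0 5 → sum 19
0 5 12 → sum 17  ≤ 18 ✓
5 12 17 → sum 34
12 17 0 → sum 29
17 0 6 → sum 23
0 6 2 → sum 8  ≤ 18 ✓
6 2 13 → sum 21
6 windows satisfy the condition.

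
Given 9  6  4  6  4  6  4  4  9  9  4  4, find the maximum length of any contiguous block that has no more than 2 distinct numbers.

7

Extend right; when distinct count exceeds 2, shrink from the left:
add 9: window [9] (1 distinct), len 1
add 6: window [9, 6] (2 distinct), len 2
add 4: window [6, 4] (2 distinct), len 2
add 6: window [6, 4, 6] (2 distinct), len 3
add 4: window [6, 4, 6, 4] (2 distinct), len 4
add 6: window [6, 4, 6, 4, 6] (2 distinct), len 5
add 4: window [6, 4, 6, 4, 6, 4] (2 distinct), len 6
add 4: window [6, 4, 6, 4, 6, 4, 4] (2 distinct), len 7
add 9: window [4, 4, 9] (2 distinct), len 3
add 9: window [4, 4, 9, 9] (2 distinct), len 4
add 4: window [4, 4, 9, 9, 4] (2 distinct), len 5
add 4: window [4, 4, 9, 9, 4, 4] (2 distinct), len 6
Longest length with ≤2 distinct: 7.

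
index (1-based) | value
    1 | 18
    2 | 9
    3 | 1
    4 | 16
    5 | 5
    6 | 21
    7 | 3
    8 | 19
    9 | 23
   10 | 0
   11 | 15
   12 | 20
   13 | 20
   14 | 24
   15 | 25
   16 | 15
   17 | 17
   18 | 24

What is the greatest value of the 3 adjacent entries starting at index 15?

Elements at indices 15..17: 25, 15, 17
max(25, 15, 17) = 25

25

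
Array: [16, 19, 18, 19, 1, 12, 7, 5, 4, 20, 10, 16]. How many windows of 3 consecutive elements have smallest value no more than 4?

[16, 19, 18] → min 16
[19, 18, 19] → min 18
[18, 19, 1] → min 1  ≤ 4 ✓
[19, 1, 12] → min 1  ≤ 4 ✓
[1, 12, 7] → min 1  ≤ 4 ✓
[12, 7, 5] → min 5
[7, 5, 4] → min 4  ≤ 4 ✓
[5, 4, 20] → min 4  ≤ 4 ✓
[4, 20, 10] → min 4  ≤ 4 ✓
[20, 10, 16] → min 10
6 windows satisfy the condition.

6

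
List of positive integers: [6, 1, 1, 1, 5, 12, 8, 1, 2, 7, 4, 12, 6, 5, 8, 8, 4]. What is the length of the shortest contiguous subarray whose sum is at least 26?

4

add 6: running sum 6 < 26
add 1: running sum 7 < 26
add 1: running sum 8 < 26
add 1: running sum 9 < 26
add 5: running sum 14 < 26
end 5: [6, 1, 1, 1, 5, 12] sum 26, len 6
end 6: [1, 5, 12, 8] sum 26, len 4
end 7: [5, 12, 8, 1] sum 26, len 4
end 8: [5, 12, 8, 1, 2] sum 28, len 5
end 9: [12, 8, 1, 2, 7] sum 30, len 5
end 10: [12, 8, 1, 2, 7, 4] sum 34, len 6
end 11: [1, 2, 7, 4, 12] sum 26, len 5
end 12: [7, 4, 12, 6] sum 29, len 4
end 13: [4, 12, 6, 5] sum 27, len 4
end 14: [12, 6, 5, 8] sum 31, len 4
end 15: [6, 5, 8, 8] sum 27, len 4
end 16: [6, 5, 8, 8, 4] sum 31, len 5
Shortest qualifying length: 4.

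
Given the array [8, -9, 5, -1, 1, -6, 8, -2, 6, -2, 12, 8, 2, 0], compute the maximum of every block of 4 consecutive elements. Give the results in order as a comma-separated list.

8, 5, 5, 8, 8, 8, 8, 12, 12, 12, 12

[8, -9, 5, -1] → max 8
[-9, 5, -1, 1] → max 5
[5, -1, 1, -6] → max 5
[-1, 1, -6, 8] → max 8
[1, -6, 8, -2] → max 8
[-6, 8, -2, 6] → max 8
[8, -2, 6, -2] → max 8
[-2, 6, -2, 12] → max 12
[6, -2, 12, 8] → max 12
[-2, 12, 8, 2] → max 12
[12, 8, 2, 0] → max 12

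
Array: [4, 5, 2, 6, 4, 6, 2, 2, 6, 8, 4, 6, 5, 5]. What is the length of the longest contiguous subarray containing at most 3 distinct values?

[4] 1 distinct, len 1
[4, 5] 2 distinct, len 2
[4, 5, 2] 3 distinct, len 3
[5, 2, 6] 3 distinct, len 3
[2, 6, 4] 3 distinct, len 3
[2, 6, 4, 6] 3 distinct, len 4
[2, 6, 4, 6, 2] 3 distinct, len 5
[2, 6, 4, 6, 2, 2] 3 distinct, len 6
[2, 6, 4, 6, 2, 2, 6] 3 distinct, len 7
[6, 2, 2, 6, 8] 3 distinct, len 5
[6, 8, 4] 3 distinct, len 3
[6, 8, 4, 6] 3 distinct, len 4
[4, 6, 5] 3 distinct, len 3
[4, 6, 5, 5] 3 distinct, len 4
Longest length with ≤3 distinct: 7.

7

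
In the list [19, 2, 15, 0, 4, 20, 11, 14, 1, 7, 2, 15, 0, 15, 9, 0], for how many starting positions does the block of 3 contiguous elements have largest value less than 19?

[19, 2, 15] → max 19
[2, 15, 0] → max 15  < 19 ✓
[15, 0, 4] → max 15  < 19 ✓
[0, 4, 20] → max 20
[4, 20, 11] → max 20
[20, 11, 14] → max 20
[11, 14, 1] → max 14  < 19 ✓
[14, 1, 7] → max 14  < 19 ✓
[1, 7, 2] → max 7  < 19 ✓
[7, 2, 15] → max 15  < 19 ✓
[2, 15, 0] → max 15  < 19 ✓
[15, 0, 15] → max 15  < 19 ✓
[0, 15, 9] → max 15  < 19 ✓
[15, 9, 0] → max 15  < 19 ✓
10 windows satisfy the condition.

10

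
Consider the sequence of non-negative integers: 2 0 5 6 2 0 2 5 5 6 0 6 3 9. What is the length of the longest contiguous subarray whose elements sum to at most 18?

→ 2: sum 2, len 1
→ 0: sum 2, len 2
→ 5: sum 7, len 3
→ 6: sum 13, len 4
→ 2: sum 15, len 5
→ 0: sum 15, len 6
→ 2: sum 17, len 7
→ 5 (dropped 2, 0, 5): sum 15, len 5
→ 5 (dropped 6): sum 14, len 5
→ 6 (dropped 2): sum 18, len 5
→ 0: sum 18, len 6
→ 6 (dropped 0, 2, 5): sum 17, len 4
→ 3 (dropped 5): sum 15, len 4
→ 9 (dropped 6): sum 18, len 4
Longest length seen: 7.

7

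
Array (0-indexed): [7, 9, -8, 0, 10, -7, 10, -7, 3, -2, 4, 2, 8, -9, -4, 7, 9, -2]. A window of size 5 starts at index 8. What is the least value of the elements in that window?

-2

Elements at indices 8..12: 3, -2, 4, 2, 8
min(3, -2, 4, 2, 8) = -2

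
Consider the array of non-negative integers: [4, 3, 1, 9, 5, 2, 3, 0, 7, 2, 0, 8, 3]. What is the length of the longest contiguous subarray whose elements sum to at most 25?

8

[4] sum 4 len 1
[4, 3] sum 7 len 2
[4, 3, 1] sum 8 len 3
[4, 3, 1, 9] sum 17 len 4
[4, 3, 1, 9, 5] sum 22 len 5
[4, 3, 1, 9, 5, 2] sum 24 len 6
[3, 1, 9, 5, 2, 3] sum 23 len 6
[3, 1, 9, 5, 2, 3, 0] sum 23 len 7
[5, 2, 3, 0, 7] sum 17 len 5
[5, 2, 3, 0, 7, 2] sum 19 len 6
[5, 2, 3, 0, 7, 2, 0] sum 19 len 7
[2, 3, 0, 7, 2, 0, 8] sum 22 len 7
[2, 3, 0, 7, 2, 0, 8, 3] sum 25 len 8
Longest length seen: 8.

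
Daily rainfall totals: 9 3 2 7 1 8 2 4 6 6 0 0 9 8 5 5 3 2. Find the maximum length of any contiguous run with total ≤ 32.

→ 9: sum 9, len 1
→ 3: sum 12, len 2
→ 2: sum 14, len 3
→ 7: sum 21, len 4
→ 1: sum 22, len 5
→ 8: sum 30, len 6
→ 2: sum 32, len 7
→ 4 (dropped 9): sum 27, len 7
→ 6 (dropped 3): sum 30, len 7
→ 6 (dropped 2, 7): sum 27, len 6
→ 0: sum 27, len 7
→ 0: sum 27, len 8
→ 9 (dropped 1, 8): sum 27, len 7
→ 8 (dropped 2, 4): sum 29, len 6
→ 5 (dropped 6): sum 28, len 6
→ 5 (dropped 6): sum 27, len 6
→ 3: sum 30, len 7
→ 2: sum 32, len 8
Longest length seen: 8.

8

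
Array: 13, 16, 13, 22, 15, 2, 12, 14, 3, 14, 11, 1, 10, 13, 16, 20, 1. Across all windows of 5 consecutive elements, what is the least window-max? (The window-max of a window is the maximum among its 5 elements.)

Window maxs for each of the 13 positions:
(13, 16, 13, 22, 15) → max 22
(16, 13, 22, 15, 2) → max 22
(13, 22, 15, 2, 12) → max 22
(22, 15, 2, 12, 14) → max 22
(15, 2, 12, 14, 3) → max 15
(2, 12, 14, 3, 14) → max 14
(12, 14, 3, 14, 11) → max 14
(14, 3, 14, 11, 1) → max 14
(3, 14, 11, 1, 10) → max 14
(14, 11, 1, 10, 13) → max 14
(11, 1, 10, 13, 16) → max 16
(1, 10, 13, 16, 20) → max 20
(10, 13, 16, 20, 1) → max 20
Least of these is 14.

14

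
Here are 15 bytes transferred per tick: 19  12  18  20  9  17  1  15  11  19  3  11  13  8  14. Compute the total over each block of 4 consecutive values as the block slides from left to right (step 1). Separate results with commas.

Sliding a size-4 window across the 15 values:
[19, 12, 18, 20] → sum 69
[12, 18, 20, 9] → sum 59
[18, 20, 9, 17] → sum 64
[20, 9, 17, 1] → sum 47
[9, 17, 1, 15] → sum 42
[17, 1, 15, 11] → sum 44
[1, 15, 11, 19] → sum 46
[15, 11, 19, 3] → sum 48
[11, 19, 3, 11] → sum 44
[19, 3, 11, 13] → sum 46
[3, 11, 13, 8] → sum 35
[11, 13, 8, 14] → sum 46

69, 59, 64, 47, 42, 44, 46, 48, 44, 46, 35, 46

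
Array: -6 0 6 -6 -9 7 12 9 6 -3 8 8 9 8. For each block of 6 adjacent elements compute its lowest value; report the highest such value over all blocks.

[-6, 0, 6, -6, -9, 7] → min -9
[0, 6, -6, -9, 7, 12] → min -9
[6, -6, -9, 7, 12, 9] → min -9
[-6, -9, 7, 12, 9, 6] → min -9
[-9, 7, 12, 9, 6, -3] → min -9
[7, 12, 9, 6, -3, 8] → min -3
[12, 9, 6, -3, 8, 8] → min -3
[9, 6, -3, 8, 8, 9] → min -3
[6, -3, 8, 8, 9, 8] → min -3
Highest of these is -3.

-3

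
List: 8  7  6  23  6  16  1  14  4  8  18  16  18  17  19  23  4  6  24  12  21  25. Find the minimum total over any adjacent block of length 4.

Each size-4 window and its sum:
[8, 7, 6, 23] → sum 44
[7, 6, 23, 6] → sum 42
[6, 23, 6, 16] → sum 51
[23, 6, 16, 1] → sum 46
[6, 16, 1, 14] → sum 37
[16, 1, 14, 4] → sum 35
[1, 14, 4, 8] → sum 27
[14, 4, 8, 18] → sum 44
[4, 8, 18, 16] → sum 46
[8, 18, 16, 18] → sum 60
[18, 16, 18, 17] → sum 69
[16, 18, 17, 19] → sum 70
[18, 17, 19, 23] → sum 77
[17, 19, 23, 4] → sum 63
[19, 23, 4, 6] → sum 52
[23, 4, 6, 24] → sum 57
[4, 6, 24, 12] → sum 46
[6, 24, 12, 21] → sum 63
[24, 12, 21, 25] → sum 82
Minimum of these is 27.

27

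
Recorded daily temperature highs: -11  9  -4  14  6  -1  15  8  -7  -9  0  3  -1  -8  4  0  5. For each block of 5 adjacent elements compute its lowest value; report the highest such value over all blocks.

Each size-5 window and its min:
(-11, 9, -4, 14, 6) → min -11
(9, -4, 14, 6, -1) → min -4
(-4, 14, 6, -1, 15) → min -4
(14, 6, -1, 15, 8) → min -1
(6, -1, 15, 8, -7) → min -7
(-1, 15, 8, -7, -9) → min -9
(15, 8, -7, -9, 0) → min -9
(8, -7, -9, 0, 3) → min -9
(-7, -9, 0, 3, -1) → min -9
(-9, 0, 3, -1, -8) → min -9
(0, 3, -1, -8, 4) → min -8
(3, -1, -8, 4, 0) → min -8
(-1, -8, 4, 0, 5) → min -8
Highest of these is -1.

-1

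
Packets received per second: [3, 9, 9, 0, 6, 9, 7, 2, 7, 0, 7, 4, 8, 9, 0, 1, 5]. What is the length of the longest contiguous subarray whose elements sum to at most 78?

add 3: [3] sum 3, len 1
add 9: [3, 9] sum 12, len 2
add 9: [3, 9, 9] sum 21, len 3
add 0: [3, 9, 9, 0] sum 21, len 4
add 6: [3, 9, 9, 0, 6] sum 27, len 5
add 9: [3, 9, 9, 0, 6, 9] sum 36, len 6
add 7: [3, 9, 9, 0, 6, 9, 7] sum 43, len 7
add 2: [3, 9, 9, 0, 6, 9, 7, 2] sum 45, len 8
add 7: [3, 9, 9, 0, 6, 9, 7, 2, 7] sum 52, len 9
add 0: [3, 9, 9, 0, 6, 9, 7, 2, 7, 0] sum 52, len 10
add 7: [3, 9, 9, 0, 6, 9, 7, 2, 7, 0, 7] sum 59, len 11
add 4: [3, 9, 9, 0, 6, 9, 7, 2, 7, 0, 7, 4] sum 63, len 12
add 8: [3, 9, 9, 0, 6, 9, 7, 2, 7, 0, 7, 4, 8] sum 71, len 13
add 9: [9, 9, 0, 6, 9, 7, 2, 7, 0, 7, 4, 8, 9] sum 77, len 13
add 0: [9, 9, 0, 6, 9, 7, 2, 7, 0, 7, 4, 8, 9, 0] sum 77, len 14
add 1: [9, 9, 0, 6, 9, 7, 2, 7, 0, 7, 4, 8, 9, 0, 1] sum 78, len 15
add 5: [9, 0, 6, 9, 7, 2, 7, 0, 7, 4, 8, 9, 0, 1, 5] sum 74, len 15
Longest length seen: 15.

15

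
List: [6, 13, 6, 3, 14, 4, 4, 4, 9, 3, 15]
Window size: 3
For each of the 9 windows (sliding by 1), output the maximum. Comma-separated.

13, 13, 14, 14, 14, 4, 9, 9, 15

[6, 13, 6] → max 13
[13, 6, 3] → max 13
[6, 3, 14] → max 14
[3, 14, 4] → max 14
[14, 4, 4] → max 14
[4, 4, 4] → max 4
[4, 4, 9] → max 9
[4, 9, 3] → max 9
[9, 3, 15] → max 15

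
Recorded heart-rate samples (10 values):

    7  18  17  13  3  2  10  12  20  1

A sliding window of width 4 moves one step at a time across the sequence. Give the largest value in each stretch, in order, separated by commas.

18, 18, 17, 13, 12, 20, 20

[7, 18, 17, 13] → max 18
[18, 17, 13, 3] → max 18
[17, 13, 3, 2] → max 17
[13, 3, 2, 10] → max 13
[3, 2, 10, 12] → max 12
[2, 10, 12, 20] → max 20
[10, 12, 20, 1] → max 20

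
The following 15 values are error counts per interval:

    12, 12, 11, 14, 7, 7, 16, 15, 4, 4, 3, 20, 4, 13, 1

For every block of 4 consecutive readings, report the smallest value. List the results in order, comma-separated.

11, 7, 7, 7, 7, 4, 4, 3, 3, 3, 3, 1

(12, 12, 11, 14) → min 11
(12, 11, 14, 7) → min 7
(11, 14, 7, 7) → min 7
(14, 7, 7, 16) → min 7
(7, 7, 16, 15) → min 7
(7, 16, 15, 4) → min 4
(16, 15, 4, 4) → min 4
(15, 4, 4, 3) → min 3
(4, 4, 3, 20) → min 3
(4, 3, 20, 4) → min 3
(3, 20, 4, 13) → min 3
(20, 4, 13, 1) → min 1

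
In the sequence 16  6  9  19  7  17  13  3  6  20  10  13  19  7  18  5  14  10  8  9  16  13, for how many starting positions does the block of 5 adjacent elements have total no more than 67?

16 6 9 19 7 → sum 57  ≤ 67 ✓
6 9 19 7 17 → sum 58  ≤ 67 ✓
9 19 7 17 13 → sum 65  ≤ 67 ✓
19 7 17 13 3 → sum 59  ≤ 67 ✓
7 17 13 3 6 → sum 46  ≤ 67 ✓
17 13 3 6 20 → sum 59  ≤ 67 ✓
13 3 6 20 10 → sum 52  ≤ 67 ✓
3 6 20 10 13 → sum 52  ≤ 67 ✓
6 20 10 13 19 → sum 68
20 10 13 19 7 → sum 69
10 13 19 7 18 → sum 67  ≤ 67 ✓
13 19 7 18 5 → sum 62  ≤ 67 ✓
19 7 18 5 14 → sum 63  ≤ 67 ✓
7 18 5 14 10 → sum 54  ≤ 67 ✓
18 5 14 10 8 → sum 55  ≤ 67 ✓
5 14 10 8 9 → sum 46  ≤ 67 ✓
14 10 8 9 16 → sum 57  ≤ 67 ✓
10 8 9 16 13 → sum 56  ≤ 67 ✓
16 windows satisfy the condition.

16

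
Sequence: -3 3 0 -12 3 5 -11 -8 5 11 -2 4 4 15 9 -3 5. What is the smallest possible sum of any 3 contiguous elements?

-14

Window sums for each of the 15 positions:
(-3, 3, 0) → sum 0
(3, 0, -12) → sum -9
(0, -12, 3) → sum -9
(-12, 3, 5) → sum -4
(3, 5, -11) → sum -3
(5, -11, -8) → sum -14
(-11, -8, 5) → sum -14
(-8, 5, 11) → sum 8
(5, 11, -2) → sum 14
(11, -2, 4) → sum 13
(-2, 4, 4) → sum 6
(4, 4, 15) → sum 23
(4, 15, 9) → sum 28
(15, 9, -3) → sum 21
(9, -3, 5) → sum 11
Smallest of these is -14.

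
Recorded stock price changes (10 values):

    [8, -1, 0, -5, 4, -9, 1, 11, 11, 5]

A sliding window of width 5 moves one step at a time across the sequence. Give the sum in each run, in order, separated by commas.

6, -11, -9, 2, 18, 19

(8, -1, 0, -5, 4) → sum 6
(-1, 0, -5, 4, -9) → sum -11
(0, -5, 4, -9, 1) → sum -9
(-5, 4, -9, 1, 11) → sum 2
(4, -9, 1, 11, 11) → sum 18
(-9, 1, 11, 11, 5) → sum 19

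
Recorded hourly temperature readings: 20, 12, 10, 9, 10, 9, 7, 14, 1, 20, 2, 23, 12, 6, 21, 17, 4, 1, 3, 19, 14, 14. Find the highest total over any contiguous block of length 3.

47

[20, 12, 10] → sum 42
[12, 10, 9] → sum 31
[10, 9, 10] → sum 29
[9, 10, 9] → sum 28
[10, 9, 7] → sum 26
[9, 7, 14] → sum 30
[7, 14, 1] → sum 22
[14, 1, 20] → sum 35
[1, 20, 2] → sum 23
[20, 2, 23] → sum 45
[2, 23, 12] → sum 37
[23, 12, 6] → sum 41
[12, 6, 21] → sum 39
[6, 21, 17] → sum 44
[21, 17, 4] → sum 42
[17, 4, 1] → sum 22
[4, 1, 3] → sum 8
[1, 3, 19] → sum 23
[3, 19, 14] → sum 36
[19, 14, 14] → sum 47
Highest of these is 47.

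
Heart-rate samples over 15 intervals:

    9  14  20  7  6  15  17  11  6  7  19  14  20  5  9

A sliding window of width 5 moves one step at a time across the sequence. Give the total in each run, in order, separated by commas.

56, 62, 65, 56, 55, 56, 60, 57, 66, 65, 67

[9, 14, 20, 7, 6] → sum 56
[14, 20, 7, 6, 15] → sum 62
[20, 7, 6, 15, 17] → sum 65
[7, 6, 15, 17, 11] → sum 56
[6, 15, 17, 11, 6] → sum 55
[15, 17, 11, 6, 7] → sum 56
[17, 11, 6, 7, 19] → sum 60
[11, 6, 7, 19, 14] → sum 57
[6, 7, 19, 14, 20] → sum 66
[7, 19, 14, 20, 5] → sum 65
[19, 14, 20, 5, 9] → sum 67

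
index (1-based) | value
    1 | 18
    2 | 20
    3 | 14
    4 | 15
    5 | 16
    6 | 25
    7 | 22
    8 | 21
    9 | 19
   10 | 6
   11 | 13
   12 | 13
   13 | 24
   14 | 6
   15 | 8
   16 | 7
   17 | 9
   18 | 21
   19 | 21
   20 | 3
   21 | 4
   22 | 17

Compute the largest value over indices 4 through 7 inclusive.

25

Elements at indices 4..7: 15, 16, 25, 22
max(15, 16, 25, 22) = 25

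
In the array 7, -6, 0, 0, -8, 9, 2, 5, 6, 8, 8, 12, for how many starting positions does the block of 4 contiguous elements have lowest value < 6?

(7, -6, 0, 0) → min -6  < 6 ✓
(-6, 0, 0, -8) → min -8  < 6 ✓
(0, 0, -8, 9) → min -8  < 6 ✓
(0, -8, 9, 2) → min -8  < 6 ✓
(-8, 9, 2, 5) → min -8  < 6 ✓
(9, 2, 5, 6) → min 2  < 6 ✓
(2, 5, 6, 8) → min 2  < 6 ✓
(5, 6, 8, 8) → min 5  < 6 ✓
(6, 8, 8, 12) → min 6
8 windows satisfy the condition.

8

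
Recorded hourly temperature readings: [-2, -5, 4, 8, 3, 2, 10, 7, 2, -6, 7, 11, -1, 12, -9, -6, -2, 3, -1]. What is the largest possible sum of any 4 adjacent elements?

29

-2 -5 4 8 → sum 5
-5 4 8 3 → sum 10
4 8 3 2 → sum 17
8 3 2 10 → sum 23
3 2 10 7 → sum 22
2 10 7 2 → sum 21
10 7 2 -6 → sum 13
7 2 -6 7 → sum 10
2 -6 7 11 → sum 14
-6 7 11 -1 → sum 11
7 11 -1 12 → sum 29
11 -1 12 -9 → sum 13
-1 12 -9 -6 → sum -4
12 -9 -6 -2 → sum -5
-9 -6 -2 3 → sum -14
-6 -2 3 -1 → sum -6
Largest of these is 29.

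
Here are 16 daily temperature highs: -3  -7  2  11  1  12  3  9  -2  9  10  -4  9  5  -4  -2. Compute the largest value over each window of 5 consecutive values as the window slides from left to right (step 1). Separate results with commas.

11, 12, 12, 12, 12, 12, 10, 10, 10, 10, 10, 9

(-3, -7, 2, 11, 1) → max 11
(-7, 2, 11, 1, 12) → max 12
(2, 11, 1, 12, 3) → max 12
(11, 1, 12, 3, 9) → max 12
(1, 12, 3, 9, -2) → max 12
(12, 3, 9, -2, 9) → max 12
(3, 9, -2, 9, 10) → max 10
(9, -2, 9, 10, -4) → max 10
(-2, 9, 10, -4, 9) → max 10
(9, 10, -4, 9, 5) → max 10
(10, -4, 9, 5, -4) → max 10
(-4, 9, 5, -4, -2) → max 9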